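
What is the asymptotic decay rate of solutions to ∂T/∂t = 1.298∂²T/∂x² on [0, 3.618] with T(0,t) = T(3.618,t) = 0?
Eigenvalues: λₙ = 1.298n²π²/3.618².
First three modes:
  n=1: λ₁ = 1.298π²/3.618² ≈ 0.979
  n=2: λ₂ = 5.192π²/3.618² ≈ 3.915 (4× faster decay)
  n=3: λ₃ = 11.682π²/3.618² ≈ 8.808 (9× faster decay)
As t → ∞, higher modes decay exponentially faster. The n=1 mode dominates: T ~ c₁ sin(πx/3.618) e^{-λ₁t}.
Decay rate: λ₁ = 1.298π²/3.618² ≈ 0.979.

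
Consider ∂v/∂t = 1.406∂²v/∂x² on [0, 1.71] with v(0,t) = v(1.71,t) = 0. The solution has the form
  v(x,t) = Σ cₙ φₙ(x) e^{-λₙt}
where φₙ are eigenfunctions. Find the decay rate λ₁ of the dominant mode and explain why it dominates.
Eigenvalues: λₙ = 1.406n²π²/1.71².
First three modes:
  n=1: λ₁ = 1.406π²/1.71² ≈ 4.746
  n=2: λ₂ = 5.624π²/1.71² ≈ 18.982 (4× faster decay)
  n=3: λ₃ = 12.654π²/1.71² ≈ 42.711 (9× faster decay)
As t → ∞, higher modes decay exponentially faster. The n=1 mode dominates: v ~ c₁ sin(πx/1.71) e^{-λ₁t}.
Decay rate: λ₁ = 1.406π²/1.71² ≈ 4.746.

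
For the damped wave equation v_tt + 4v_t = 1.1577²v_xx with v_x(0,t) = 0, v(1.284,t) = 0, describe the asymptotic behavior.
v → 0. Damping (γ=4) dissipates energy; oscillations decay exponentially.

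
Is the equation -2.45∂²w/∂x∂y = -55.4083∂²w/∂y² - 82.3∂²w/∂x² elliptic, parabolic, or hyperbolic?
Rewriting in standard form: 82.3∂²w/∂x² - 2.45∂²w/∂x∂y + 55.4083∂²w/∂y² = 0. Computing B² - 4AC with A = 82.3, B = -2.45, C = 55.4083: discriminant = -18234.40986 (negative). Answer: elliptic.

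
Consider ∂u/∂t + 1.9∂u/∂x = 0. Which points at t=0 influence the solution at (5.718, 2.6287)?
A single point: x = 0.72347. The characteristic through (5.718, 2.6287) is x - 1.9t = const, so x = 5.718 - 1.9·2.6287 = 0.72347.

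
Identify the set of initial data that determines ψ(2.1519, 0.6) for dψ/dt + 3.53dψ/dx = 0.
A single point: x = 0.0339. The characteristic through (2.1519, 0.6) is x - 3.53t = const, so x = 2.1519 - 3.53·0.6 = 0.0339.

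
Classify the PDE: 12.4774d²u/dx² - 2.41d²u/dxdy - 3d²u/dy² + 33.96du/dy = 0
A = 12.4774, B = -2.41, C = -3. Discriminant B² - 4AC = 155.5369. Since 155.5369 > 0, hyperbolic.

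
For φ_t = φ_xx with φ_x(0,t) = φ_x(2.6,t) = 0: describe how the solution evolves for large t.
φ → constant (steady state). Heat is conserved (no flux at boundaries); solution approaches the spatial average.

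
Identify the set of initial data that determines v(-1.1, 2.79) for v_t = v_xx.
The entire real line. The heat equation has infinite propagation speed: any initial disturbance instantly affects all points (though exponentially small far away).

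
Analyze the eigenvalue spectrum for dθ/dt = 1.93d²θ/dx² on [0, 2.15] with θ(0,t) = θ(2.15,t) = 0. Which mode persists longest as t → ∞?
Eigenvalues: λₙ = 1.93n²π²/2.15².
First three modes:
  n=1: λ₁ = 1.93π²/2.15² ≈ 4.121
  n=2: λ₂ = 7.72π²/2.15² ≈ 16.483 (4× faster decay)
  n=3: λ₃ = 17.37π²/2.15² ≈ 37.087 (9× faster decay)
As t → ∞, higher modes decay exponentially faster. The n=1 mode dominates: θ ~ c₁ sin(πx/2.15) e^{-λ₁t}.
Decay rate: λ₁ = 1.93π²/2.15² ≈ 4.121.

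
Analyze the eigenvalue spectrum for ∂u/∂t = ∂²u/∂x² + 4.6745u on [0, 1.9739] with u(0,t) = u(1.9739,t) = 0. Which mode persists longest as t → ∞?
Eigenvalues: λₙ = n²π²/1.9739² - 4.6745.
First three modes:
  n=1: λ₁ = π²/1.9739² - 4.6745 ≈ -2.141
  n=2: λ₂ = 4π²/1.9739² - 4.6745 ≈ 5.458
  n=3: λ₃ = 9π²/1.9739² - 4.6745 ≈ 18.123
Since π²/1.9739² ≈ 2.533 < 4.6745, λ₁ < 0.
The n=1 mode grows fastest (−λₙ is largest for n=1) → dominates.
Asymptotic: u ~ c₁ sin(πx/1.9739) e^{2.141t} (exponential growth at rate −λ₁ ≈ 2.141).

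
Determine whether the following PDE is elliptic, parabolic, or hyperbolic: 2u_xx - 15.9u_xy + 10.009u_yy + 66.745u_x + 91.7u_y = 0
Coefficients: A = 2, B = -15.9, C = 10.009. B² - 4AC = 172.738, which is positive, so the equation is hyperbolic.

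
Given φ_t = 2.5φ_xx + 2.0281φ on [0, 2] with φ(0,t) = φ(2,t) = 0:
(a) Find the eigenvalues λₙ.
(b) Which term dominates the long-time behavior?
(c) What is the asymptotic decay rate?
Eigenvalues: λₙ = 2.5n²π²/2² - 2.0281.
First three modes:
  n=1: λ₁ = 2.5π²/2² - 2.0281 ≈ 4.14
  n=2: λ₂ = 10π²/2² - 2.0281 ≈ 22.646
  n=3: λ₃ = 22.5π²/2² - 2.0281 ≈ 53.488
Since 2.5π²/2² ≈ 6.169 > 2.0281, all λₙ > 0.
The n=1 mode decays slowest → dominates as t → ∞.
Asymptotic: φ ~ c₁ sin(πx/2) e^{-λ₁t} with decay rate λ₁ ≈ 4.14.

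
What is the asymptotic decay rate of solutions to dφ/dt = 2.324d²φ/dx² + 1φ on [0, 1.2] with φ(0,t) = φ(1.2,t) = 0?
Eigenvalues: λₙ = 2.324n²π²/1.2² - 1.
First three modes:
  n=1: λ₁ = 2.324π²/1.2² - 1 ≈ 14.928
  n=2: λ₂ = 9.296π²/1.2² - 1 ≈ 62.714
  n=3: λ₃ = 20.916π²/1.2² - 1 ≈ 142.356
Since 2.324π²/1.2² ≈ 15.928 > 1, all λₙ > 0.
The n=1 mode decays slowest → dominates as t → ∞.
Asymptotic: φ ~ c₁ sin(πx/1.2) e^{-λ₁t} with decay rate λ₁ ≈ 14.928.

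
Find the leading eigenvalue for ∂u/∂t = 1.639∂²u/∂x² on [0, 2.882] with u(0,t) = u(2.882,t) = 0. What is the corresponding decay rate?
Eigenvalues: λₙ = 1.639n²π²/2.882².
First three modes:
  n=1: λ₁ = 1.639π²/2.882² ≈ 1.948
  n=2: λ₂ = 6.556π²/2.882² ≈ 7.79 (4× faster decay)
  n=3: λ₃ = 14.751π²/2.882² ≈ 17.528 (9× faster decay)
As t → ∞, higher modes decay exponentially faster. The n=1 mode dominates: u ~ c₁ sin(πx/2.882) e^{-λ₁t}.
Decay rate: λ₁ = 1.639π²/2.882² ≈ 1.948.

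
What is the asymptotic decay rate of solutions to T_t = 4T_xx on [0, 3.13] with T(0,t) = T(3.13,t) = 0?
Eigenvalues: λₙ = 4n²π²/3.13².
First three modes:
  n=1: λ₁ = 4π²/3.13² ≈ 4.03
  n=2: λ₂ = 16π²/3.13² ≈ 16.119 (4× faster decay)
  n=3: λ₃ = 36π²/3.13² ≈ 36.267 (9× faster decay)
As t → ∞, higher modes decay exponentially faster. The n=1 mode dominates: T ~ c₁ sin(πx/3.13) e^{-λ₁t}.
Decay rate: λ₁ = 4π²/3.13² ≈ 4.03.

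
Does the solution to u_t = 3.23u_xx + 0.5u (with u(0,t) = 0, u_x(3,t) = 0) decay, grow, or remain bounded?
u → 0. Diffusion dominates reaction (r=0.5 < κπ²/(4L²)≈0.89); solution decays.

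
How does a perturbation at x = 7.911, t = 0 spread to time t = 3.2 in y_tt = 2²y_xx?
Domain of influence: [1.511, 14.311]. Data at x = 7.911 spreads outward at speed 2.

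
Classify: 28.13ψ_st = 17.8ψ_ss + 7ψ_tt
Rewriting in standard form: -17.8ψ_ss + 28.13ψ_st - 7ψ_tt = 0. Hyperbolic (discriminant = 292.8969).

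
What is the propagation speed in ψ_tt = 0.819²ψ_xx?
Speed = 0.819. Information travels along characteristics x = x₀ ± 0.819t.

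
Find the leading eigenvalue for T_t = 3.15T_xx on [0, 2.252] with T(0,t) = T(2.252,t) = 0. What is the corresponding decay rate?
Eigenvalues: λₙ = 3.15n²π²/2.252².
First three modes:
  n=1: λ₁ = 3.15π²/2.252² ≈ 6.13
  n=2: λ₂ = 12.6π²/2.252² ≈ 24.521 (4× faster decay)
  n=3: λ₃ = 28.35π²/2.252² ≈ 55.172 (9× faster decay)
As t → ∞, higher modes decay exponentially faster. The n=1 mode dominates: T ~ c₁ sin(πx/2.252) e^{-λ₁t}.
Decay rate: λ₁ = 3.15π²/2.252² ≈ 6.13.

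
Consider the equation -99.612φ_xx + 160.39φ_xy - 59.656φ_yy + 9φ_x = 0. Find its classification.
Hyperbolic. (A = -99.612, B = 160.39, C = -59.656 gives B² - 4AC = 1955.138212.)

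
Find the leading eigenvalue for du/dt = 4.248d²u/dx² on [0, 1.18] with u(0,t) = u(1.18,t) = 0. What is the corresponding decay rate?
Eigenvalues: λₙ = 4.248n²π²/1.18².
First three modes:
  n=1: λ₁ = 4.248π²/1.18² ≈ 30.111
  n=2: λ₂ = 16.992π²/1.18² ≈ 120.443 (4× faster decay)
  n=3: λ₃ = 38.232π²/1.18² ≈ 270.996 (9× faster decay)
As t → ∞, higher modes decay exponentially faster. The n=1 mode dominates: u ~ c₁ sin(πx/1.18) e^{-λ₁t}.
Decay rate: λ₁ = 4.248π²/1.18² ≈ 30.111.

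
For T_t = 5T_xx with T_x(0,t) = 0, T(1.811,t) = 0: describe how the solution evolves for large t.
T → 0. Heat escapes through the Dirichlet boundary.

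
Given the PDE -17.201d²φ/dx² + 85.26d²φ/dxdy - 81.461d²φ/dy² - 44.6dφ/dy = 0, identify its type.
The second-order coefficients are A = -17.201, B = 85.26, C = -81.461. Since B² - 4AC = 1664.424956 > 0, this is a hyperbolic PDE.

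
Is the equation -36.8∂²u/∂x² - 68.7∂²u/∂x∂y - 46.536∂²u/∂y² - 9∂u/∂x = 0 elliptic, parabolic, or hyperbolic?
Computing B² - 4AC with A = -36.8, B = -68.7, C = -46.536: discriminant = -2130.4092 (negative). Answer: elliptic.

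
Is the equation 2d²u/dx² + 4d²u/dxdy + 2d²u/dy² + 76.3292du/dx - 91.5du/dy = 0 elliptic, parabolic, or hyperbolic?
Computing B² - 4AC with A = 2, B = 4, C = 2: discriminant = 0 (zero). Answer: parabolic.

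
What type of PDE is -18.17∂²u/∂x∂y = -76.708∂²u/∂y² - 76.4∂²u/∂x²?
Rewriting in standard form: 76.4∂²u/∂x² - 18.17∂²u/∂x∂y + 76.708∂²u/∂y² = 0. With A = 76.4, B = -18.17, C = 76.708, the discriminant is -23111.8159. This is an elliptic PDE.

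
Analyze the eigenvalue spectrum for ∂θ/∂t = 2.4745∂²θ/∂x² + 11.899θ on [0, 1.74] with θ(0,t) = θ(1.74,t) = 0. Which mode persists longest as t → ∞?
Eigenvalues: λₙ = 2.4745n²π²/1.74² - 11.899.
First three modes:
  n=1: λ₁ = 2.4745π²/1.74² - 11.899 ≈ -3.832
  n=2: λ₂ = 9.898π²/1.74² - 11.899 ≈ 20.367
  n=3: λ₃ = 22.2705π²/1.74² - 11.899 ≈ 60.7
Since 2.4745π²/1.74² ≈ 8.067 < 11.899, λ₁ < 0.
The n=1 mode grows fastest (−λₙ is largest for n=1) → dominates.
Asymptotic: θ ~ c₁ sin(πx/1.74) e^{3.832t} (exponential growth at rate −λ₁ ≈ 3.832).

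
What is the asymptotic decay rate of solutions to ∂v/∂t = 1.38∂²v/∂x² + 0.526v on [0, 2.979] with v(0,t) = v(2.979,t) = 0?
Eigenvalues: λₙ = 1.38n²π²/2.979² - 0.526.
First three modes:
  n=1: λ₁ = 1.38π²/2.979² - 0.526 ≈ 1.009
  n=2: λ₂ = 5.52π²/2.979² - 0.526 ≈ 5.613
  n=3: λ₃ = 12.42π²/2.979² - 0.526 ≈ 13.287
Since 1.38π²/2.979² ≈ 1.535 > 0.526, all λₙ > 0.
The n=1 mode decays slowest → dominates as t → ∞.
Asymptotic: v ~ c₁ sin(πx/2.979) e^{-λ₁t} with decay rate λ₁ ≈ 1.009.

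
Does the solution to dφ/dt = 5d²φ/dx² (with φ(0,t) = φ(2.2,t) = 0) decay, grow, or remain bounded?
φ → 0. Heat diffuses out through both boundaries.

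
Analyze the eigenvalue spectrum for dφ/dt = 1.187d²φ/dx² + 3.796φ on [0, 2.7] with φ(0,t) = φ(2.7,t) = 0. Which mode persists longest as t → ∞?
Eigenvalues: λₙ = 1.187n²π²/2.7² - 3.796.
First three modes:
  n=1: λ₁ = 1.187π²/2.7² - 3.796 ≈ -2.189
  n=2: λ₂ = 4.748π²/2.7² - 3.796 ≈ 2.632
  n=3: λ₃ = 10.683π²/2.7² - 3.796 ≈ 10.667
Since 1.187π²/2.7² ≈ 1.607 < 3.796, λ₁ < 0.
The n=1 mode grows fastest (−λₙ is largest for n=1) → dominates.
Asymptotic: φ ~ c₁ sin(πx/2.7) e^{2.189t} (exponential growth at rate −λ₁ ≈ 2.189).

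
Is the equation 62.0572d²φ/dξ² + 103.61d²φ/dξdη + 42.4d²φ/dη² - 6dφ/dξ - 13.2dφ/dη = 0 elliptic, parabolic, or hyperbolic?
Computing B² - 4AC with A = 62.0572, B = 103.61, C = 42.4: discriminant = 210.13098 (positive). Answer: hyperbolic.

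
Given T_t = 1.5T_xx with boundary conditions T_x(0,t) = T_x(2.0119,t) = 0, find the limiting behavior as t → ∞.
T → constant (steady state). Heat is conserved (no flux at boundaries); solution approaches the spatial average.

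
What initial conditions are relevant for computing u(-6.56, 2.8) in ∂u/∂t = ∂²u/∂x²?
The entire real line. The heat equation has infinite propagation speed: any initial disturbance instantly affects all points (though exponentially small far away).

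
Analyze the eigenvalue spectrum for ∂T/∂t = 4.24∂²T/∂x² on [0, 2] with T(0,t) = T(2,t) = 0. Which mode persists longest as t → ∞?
Eigenvalues: λₙ = 4.24n²π²/2².
First three modes:
  n=1: λ₁ = 4.24π²/2² ≈ 10.462
  n=2: λ₂ = 16.96π²/2² ≈ 41.847 (4× faster decay)
  n=3: λ₃ = 38.16π²/2² ≈ 94.156 (9× faster decay)
As t → ∞, higher modes decay exponentially faster. The n=1 mode dominates: T ~ c₁ sin(πx/2) e^{-λ₁t}.
Decay rate: λ₁ = 4.24π²/2² ≈ 10.462.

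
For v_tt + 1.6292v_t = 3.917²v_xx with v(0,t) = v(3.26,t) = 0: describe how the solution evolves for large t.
v → 0. Damping (γ=1.6292) dissipates energy; oscillations decay exponentially.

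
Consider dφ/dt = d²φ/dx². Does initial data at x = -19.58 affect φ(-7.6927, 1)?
Yes, for any finite x. The heat equation has infinite propagation speed, so all initial data affects all points at any t > 0.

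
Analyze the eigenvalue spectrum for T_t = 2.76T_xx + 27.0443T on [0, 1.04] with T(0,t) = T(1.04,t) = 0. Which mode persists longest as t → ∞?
Eigenvalues: λₙ = 2.76n²π²/1.04² - 27.0443.
First three modes:
  n=1: λ₁ = 2.76π²/1.04² - 27.0443 ≈ -1.859
  n=2: λ₂ = 11.04π²/1.04² - 27.0443 ≈ 73.696
  n=3: λ₃ = 24.84π²/1.04² - 27.0443 ≈ 199.621
Since 2.76π²/1.04² ≈ 25.185 < 27.0443, λ₁ < 0.
The n=1 mode grows fastest (−λₙ is largest for n=1) → dominates.
Asymptotic: T ~ c₁ sin(πx/1.04) e^{1.859t} (exponential growth at rate −λ₁ ≈ 1.859).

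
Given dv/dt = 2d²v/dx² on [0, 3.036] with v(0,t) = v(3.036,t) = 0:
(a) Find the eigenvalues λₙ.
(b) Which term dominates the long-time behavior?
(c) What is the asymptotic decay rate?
Eigenvalues: λₙ = 2n²π²/3.036².
First three modes:
  n=1: λ₁ = 2π²/3.036² ≈ 2.142
  n=2: λ₂ = 8π²/3.036² ≈ 8.566 (4× faster decay)
  n=3: λ₃ = 18π²/3.036² ≈ 19.274 (9× faster decay)
As t → ∞, higher modes decay exponentially faster. The n=1 mode dominates: v ~ c₁ sin(πx/3.036) e^{-λ₁t}.
Decay rate: λ₁ = 2π²/3.036² ≈ 2.142.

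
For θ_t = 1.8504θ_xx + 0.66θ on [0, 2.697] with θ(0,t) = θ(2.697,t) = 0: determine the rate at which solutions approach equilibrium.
Eigenvalues: λₙ = 1.8504n²π²/2.697² - 0.66.
First three modes:
  n=1: λ₁ = 1.8504π²/2.697² - 0.66 ≈ 1.851
  n=2: λ₂ = 7.4016π²/2.697² - 0.66 ≈ 9.383
  n=3: λ₃ = 16.6536π²/2.697² - 0.66 ≈ 21.937
Since 1.8504π²/2.697² ≈ 2.511 > 0.66, all λₙ > 0.
The n=1 mode decays slowest → dominates as t → ∞.
Asymptotic: θ ~ c₁ sin(πx/2.697) e^{-λ₁t} with decay rate λ₁ ≈ 1.851.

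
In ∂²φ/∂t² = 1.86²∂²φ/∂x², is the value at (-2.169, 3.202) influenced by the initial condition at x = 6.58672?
No. The domain of dependence is [-8.12472, 3.78672], and 6.58672 is outside this interval.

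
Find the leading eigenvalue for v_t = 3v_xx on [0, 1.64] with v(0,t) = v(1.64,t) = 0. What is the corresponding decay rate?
Eigenvalues: λₙ = 3n²π²/1.64².
First three modes:
  n=1: λ₁ = 3π²/1.64² ≈ 11.009
  n=2: λ₂ = 12π²/1.64² ≈ 44.035 (4× faster decay)
  n=3: λ₃ = 27π²/1.64² ≈ 99.078 (9× faster decay)
As t → ∞, higher modes decay exponentially faster. The n=1 mode dominates: v ~ c₁ sin(πx/1.64) e^{-λ₁t}.
Decay rate: λ₁ = 3π²/1.64² ≈ 11.009.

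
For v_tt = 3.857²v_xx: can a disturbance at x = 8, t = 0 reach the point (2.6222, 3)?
Yes. The domain of dependence is [-8.9488, 14.1932], and 8 ∈ [-8.9488, 14.1932].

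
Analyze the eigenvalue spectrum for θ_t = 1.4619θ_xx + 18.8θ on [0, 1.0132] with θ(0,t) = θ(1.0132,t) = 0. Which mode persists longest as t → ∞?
Eigenvalues: λₙ = 1.4619n²π²/1.0132² - 18.8.
First three modes:
  n=1: λ₁ = 1.4619π²/1.0132² - 18.8 ≈ -4.745
  n=2: λ₂ = 5.8476π²/1.0132² - 18.8 ≈ 37.42
  n=3: λ₃ = 13.1571π²/1.0132² - 18.8 ≈ 107.694
Since 1.4619π²/1.0132² ≈ 14.055 < 18.8, λ₁ < 0.
The n=1 mode grows fastest (−λₙ is largest for n=1) → dominates.
Asymptotic: θ ~ c₁ sin(πx/1.0132) e^{4.745t} (exponential growth at rate −λ₁ ≈ 4.745).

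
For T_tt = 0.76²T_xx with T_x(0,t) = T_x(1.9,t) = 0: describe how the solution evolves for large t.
T oscillates about a mean that drifts linearly in t (generically unbounded; no decay). There is no damping, so the nonconstant modes persist as standing waves (energy conserved, no decay). But with Neumann conditions at both ends the constant mode has eigenvalue 0: the spatial mean M(t) of T satisfies M'' = 0, so M(t) = M(0) + M'(0)·t. Unless the initial velocity has zero mean (∫T_t(x,0)dx = 0), the solution grows linearly in t (unbounded, though not exponentially); if it does have zero mean, the solution stays bounded and simply oscillates.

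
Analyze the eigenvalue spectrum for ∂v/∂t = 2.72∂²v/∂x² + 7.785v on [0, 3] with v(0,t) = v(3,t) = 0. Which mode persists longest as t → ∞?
Eigenvalues: λₙ = 2.72n²π²/3² - 7.785.
First three modes:
  n=1: λ₁ = 2.72π²/3² - 7.785 ≈ -4.802
  n=2: λ₂ = 10.88π²/3² - 7.785 ≈ 4.146
  n=3: λ₃ = 24.48π²/3² - 7.785 ≈ 19.06
Since 2.72π²/3² ≈ 2.983 < 7.785, λ₁ < 0.
The n=1 mode grows fastest (−λₙ is largest for n=1) → dominates.
Asymptotic: v ~ c₁ sin(πx/3) e^{4.802t} (exponential growth at rate −λ₁ ≈ 4.802).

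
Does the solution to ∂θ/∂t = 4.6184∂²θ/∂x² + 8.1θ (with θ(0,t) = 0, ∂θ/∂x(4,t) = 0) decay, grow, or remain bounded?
θ grows unboundedly. Reaction dominates diffusion (r=8.1 > κπ²/(4L²)≈0.71); solution grows exponentially.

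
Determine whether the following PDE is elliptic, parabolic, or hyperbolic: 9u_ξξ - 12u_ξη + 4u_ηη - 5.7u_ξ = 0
Coefficients: A = 9, B = -12, C = 4. B² - 4AC = 0, which is zero, so the equation is parabolic.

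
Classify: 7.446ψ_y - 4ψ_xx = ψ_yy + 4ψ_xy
Rewriting in standard form: -4ψ_xx - 4ψ_xy - ψ_yy + 7.446ψ_y = 0. Parabolic (discriminant = 0).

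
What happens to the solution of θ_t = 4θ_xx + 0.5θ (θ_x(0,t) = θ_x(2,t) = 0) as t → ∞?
θ grows unboundedly. With Neumann BCs the constant mode has diffusion eigenvalue 0, so any r > 0 makes it grow like e^(0.5t); solution grows exponentially.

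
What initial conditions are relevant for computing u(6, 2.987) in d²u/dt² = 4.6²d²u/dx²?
Domain of dependence: [-7.7402, 19.7402]. Signals travel at speed 4.6, so data within |x - 6| ≤ 4.6·2.987 = 13.7402 can reach the point.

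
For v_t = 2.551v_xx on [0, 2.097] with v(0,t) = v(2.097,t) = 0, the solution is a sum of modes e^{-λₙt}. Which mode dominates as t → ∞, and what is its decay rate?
Eigenvalues: λₙ = 2.551n²π²/2.097².
First three modes:
  n=1: λ₁ = 2.551π²/2.097² ≈ 5.725
  n=2: λ₂ = 10.204π²/2.097² ≈ 22.902 (4× faster decay)
  n=3: λ₃ = 22.959π²/2.097² ≈ 51.529 (9× faster decay)
As t → ∞, higher modes decay exponentially faster. The n=1 mode dominates: v ~ c₁ sin(πx/2.097) e^{-λ₁t}.
Decay rate: λ₁ = 2.551π²/2.097² ≈ 5.725.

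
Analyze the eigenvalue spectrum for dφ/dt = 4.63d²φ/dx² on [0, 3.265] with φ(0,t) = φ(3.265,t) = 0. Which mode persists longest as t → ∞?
Eigenvalues: λₙ = 4.63n²π²/3.265².
First three modes:
  n=1: λ₁ = 4.63π²/3.265² ≈ 4.287
  n=2: λ₂ = 18.52π²/3.265² ≈ 17.146 (4× faster decay)
  n=3: λ₃ = 41.67π²/3.265² ≈ 38.58 (9× faster decay)
As t → ∞, higher modes decay exponentially faster. The n=1 mode dominates: φ ~ c₁ sin(πx/3.265) e^{-λ₁t}.
Decay rate: λ₁ = 4.63π²/3.265² ≈ 4.287.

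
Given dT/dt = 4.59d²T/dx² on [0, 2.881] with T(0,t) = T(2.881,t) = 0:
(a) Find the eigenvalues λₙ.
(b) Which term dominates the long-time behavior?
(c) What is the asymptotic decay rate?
Eigenvalues: λₙ = 4.59n²π²/2.881².
First three modes:
  n=1: λ₁ = 4.59π²/2.881² ≈ 5.458
  n=2: λ₂ = 18.36π²/2.881² ≈ 21.832 (4× faster decay)
  n=3: λ₃ = 41.31π²/2.881² ≈ 49.121 (9× faster decay)
As t → ∞, higher modes decay exponentially faster. The n=1 mode dominates: T ~ c₁ sin(πx/2.881) e^{-λ₁t}.
Decay rate: λ₁ = 4.59π²/2.881² ≈ 5.458.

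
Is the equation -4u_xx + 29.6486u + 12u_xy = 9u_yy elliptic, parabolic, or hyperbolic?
Rewriting in standard form: -4u_xx + 12u_xy - 9u_yy + 29.6486u = 0. Computing B² - 4AC with A = -4, B = 12, C = -9: discriminant = 0 (zero). Answer: parabolic.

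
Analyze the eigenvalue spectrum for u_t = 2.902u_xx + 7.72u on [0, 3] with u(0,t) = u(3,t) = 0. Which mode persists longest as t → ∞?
Eigenvalues: λₙ = 2.902n²π²/3² - 7.72.
First three modes:
  n=1: λ₁ = 2.902π²/3² - 7.72 ≈ -4.538
  n=2: λ₂ = 11.608π²/3² - 7.72 ≈ 5.01
  n=3: λ₃ = 26.118π²/3² - 7.72 ≈ 20.922
Since 2.902π²/3² ≈ 3.182 < 7.72, λ₁ < 0.
The n=1 mode grows fastest (−λₙ is largest for n=1) → dominates.
Asymptotic: u ~ c₁ sin(πx/3) e^{4.538t} (exponential growth at rate −λ₁ ≈ 4.538).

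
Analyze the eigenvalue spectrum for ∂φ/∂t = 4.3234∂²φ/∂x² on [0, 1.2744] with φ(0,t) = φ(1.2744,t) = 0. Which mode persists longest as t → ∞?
Eigenvalues: λₙ = 4.3234n²π²/1.2744².
First three modes:
  n=1: λ₁ = 4.3234π²/1.2744² ≈ 26.273
  n=2: λ₂ = 17.2936π²/1.2744² ≈ 105.093 (4× faster decay)
  n=3: λ₃ = 38.9106π²/1.2744² ≈ 236.459 (9× faster decay)
As t → ∞, higher modes decay exponentially faster. The n=1 mode dominates: φ ~ c₁ sin(πx/1.2744) e^{-λ₁t}.
Decay rate: λ₁ = 4.3234π²/1.2744² ≈ 26.273.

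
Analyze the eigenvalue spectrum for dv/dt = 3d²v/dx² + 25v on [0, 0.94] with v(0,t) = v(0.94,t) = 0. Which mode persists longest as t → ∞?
Eigenvalues: λₙ = 3n²π²/0.94² - 25.
First three modes:
  n=1: λ₁ = 3π²/0.94² - 25 ≈ 8.509
  n=2: λ₂ = 12π²/0.94² - 25 ≈ 109.037
  n=3: λ₃ = 27π²/0.94² - 25 ≈ 276.584
Since 3π²/0.94² ≈ 33.509 > 25, all λₙ > 0.
The n=1 mode decays slowest → dominates as t → ∞.
Asymptotic: v ~ c₁ sin(πx/0.94) e^{-λ₁t} with decay rate λ₁ ≈ 8.509.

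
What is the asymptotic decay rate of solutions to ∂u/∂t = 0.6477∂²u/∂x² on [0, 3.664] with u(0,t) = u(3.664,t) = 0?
Eigenvalues: λₙ = 0.6477n²π²/3.664².
First three modes:
  n=1: λ₁ = 0.6477π²/3.664² ≈ 0.476
  n=2: λ₂ = 2.5908π²/3.664² ≈ 1.905 (4× faster decay)
  n=3: λ₃ = 5.8293π²/3.664² ≈ 4.286 (9× faster decay)
As t → ∞, higher modes decay exponentially faster. The n=1 mode dominates: u ~ c₁ sin(πx/3.664) e^{-λ₁t}.
Decay rate: λ₁ = 0.6477π²/3.664² ≈ 0.476.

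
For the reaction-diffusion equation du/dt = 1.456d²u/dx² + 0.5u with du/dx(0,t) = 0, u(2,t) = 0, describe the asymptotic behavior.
u → 0. Diffusion dominates reaction (r=0.5 < κπ²/(4L²)≈0.9); solution decays.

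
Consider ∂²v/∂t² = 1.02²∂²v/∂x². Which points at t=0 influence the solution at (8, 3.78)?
Domain of dependence: [4.1444, 11.8556]. Signals travel at speed 1.02, so data within |x - 8| ≤ 1.02·3.78 = 3.8556 can reach the point.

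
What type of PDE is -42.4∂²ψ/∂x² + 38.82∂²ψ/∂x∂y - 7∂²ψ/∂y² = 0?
With A = -42.4, B = 38.82, C = -7, the discriminant is 319.7924. This is a hyperbolic PDE.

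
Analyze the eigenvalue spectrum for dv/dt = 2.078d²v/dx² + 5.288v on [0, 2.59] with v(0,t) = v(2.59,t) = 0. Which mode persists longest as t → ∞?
Eigenvalues: λₙ = 2.078n²π²/2.59² - 5.288.
First three modes:
  n=1: λ₁ = 2.078π²/2.59² - 5.288 ≈ -2.231
  n=2: λ₂ = 8.312π²/2.59² - 5.288 ≈ 6.941
  n=3: λ₃ = 18.702π²/2.59² - 5.288 ≈ 22.228
Since 2.078π²/2.59² ≈ 3.057 < 5.288, λ₁ < 0.
The n=1 mode grows fastest (−λₙ is largest for n=1) → dominates.
Asymptotic: v ~ c₁ sin(πx/2.59) e^{2.231t} (exponential growth at rate −λ₁ ≈ 2.231).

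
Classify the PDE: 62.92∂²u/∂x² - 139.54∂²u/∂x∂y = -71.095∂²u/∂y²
Rewriting in standard form: 62.92∂²u/∂x² - 139.54∂²u/∂x∂y + 71.095∂²u/∂y² = 0. A = 62.92, B = -139.54, C = 71.095. Discriminant B² - 4AC = 1578.222. Since 1578.222 > 0, hyperbolic.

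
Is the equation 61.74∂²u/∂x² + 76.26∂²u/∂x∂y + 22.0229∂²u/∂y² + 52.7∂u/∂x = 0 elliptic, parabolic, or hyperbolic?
Computing B² - 4AC with A = 61.74, B = 76.26, C = 22.0229: discriminant = 376.812216 (positive). Answer: hyperbolic.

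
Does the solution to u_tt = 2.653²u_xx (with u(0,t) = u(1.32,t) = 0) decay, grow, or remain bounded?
u oscillates (no decay). Energy is conserved; the solution oscillates indefinitely as standing waves.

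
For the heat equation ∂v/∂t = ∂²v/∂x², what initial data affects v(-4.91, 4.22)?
The entire real line. The heat equation has infinite propagation speed: any initial disturbance instantly affects all points (though exponentially small far away).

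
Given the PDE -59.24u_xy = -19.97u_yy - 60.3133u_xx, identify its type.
Rewriting in standard form: 60.3133u_xx - 59.24u_xy + 19.97u_yy = 0. The second-order coefficients are A = 60.3133, B = -59.24, C = 19.97. Since B² - 4AC = -1308.448804 < 0, this is an elliptic PDE.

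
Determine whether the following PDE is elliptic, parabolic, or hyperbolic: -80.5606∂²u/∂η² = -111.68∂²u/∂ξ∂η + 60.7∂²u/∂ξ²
Rewriting in standard form: -60.7∂²u/∂ξ² + 111.68∂²u/∂ξ∂η - 80.5606∂²u/∂η² = 0. Coefficients: A = -60.7, B = 111.68, C = -80.5606. B² - 4AC = -7087.69128, which is negative, so the equation is elliptic.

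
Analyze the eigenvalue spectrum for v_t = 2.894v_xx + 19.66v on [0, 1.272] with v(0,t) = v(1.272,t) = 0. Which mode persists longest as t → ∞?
Eigenvalues: λₙ = 2.894n²π²/1.272² - 19.66.
First three modes:
  n=1: λ₁ = 2.894π²/1.272² - 19.66 ≈ -2.007
  n=2: λ₂ = 11.576π²/1.272² - 19.66 ≈ 50.953
  n=3: λ₃ = 26.046π²/1.272² - 19.66 ≈ 139.219
Since 2.894π²/1.272² ≈ 17.653 < 19.66, λ₁ < 0.
The n=1 mode grows fastest (−λₙ is largest for n=1) → dominates.
Asymptotic: v ~ c₁ sin(πx/1.272) e^{2.007t} (exponential growth at rate −λ₁ ≈ 2.007).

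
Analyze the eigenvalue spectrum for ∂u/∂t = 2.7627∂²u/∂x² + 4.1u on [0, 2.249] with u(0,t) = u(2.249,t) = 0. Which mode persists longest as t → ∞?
Eigenvalues: λₙ = 2.7627n²π²/2.249² - 4.1.
First three modes:
  n=1: λ₁ = 2.7627π²/2.249² - 4.1 ≈ 1.291
  n=2: λ₂ = 11.0508π²/2.249² - 4.1 ≈ 17.463
  n=3: λ₃ = 24.8643π²/2.249² - 4.1 ≈ 44.417
Since 2.7627π²/2.249² ≈ 5.391 > 4.1, all λₙ > 0.
The n=1 mode decays slowest → dominates as t → ∞.
Asymptotic: u ~ c₁ sin(πx/2.249) e^{-λ₁t} with decay rate λ₁ ≈ 1.291.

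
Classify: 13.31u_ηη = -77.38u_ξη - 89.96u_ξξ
Rewriting in standard form: 89.96u_ξξ + 77.38u_ξη + 13.31u_ηη = 0. Hyperbolic (discriminant = 1198.194).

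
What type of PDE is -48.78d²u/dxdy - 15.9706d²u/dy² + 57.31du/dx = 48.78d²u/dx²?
Rewriting in standard form: -48.78d²u/dx² - 48.78d²u/dxdy - 15.9706d²u/dy² + 57.31du/dx = 0. With A = -48.78, B = -48.78, C = -15.9706, the discriminant is -736.695072. This is an elliptic PDE.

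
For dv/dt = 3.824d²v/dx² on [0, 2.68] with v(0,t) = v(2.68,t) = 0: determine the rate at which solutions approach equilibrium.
Eigenvalues: λₙ = 3.824n²π²/2.68².
First three modes:
  n=1: λ₁ = 3.824π²/2.68² ≈ 5.255
  n=2: λ₂ = 15.296π²/2.68² ≈ 21.019 (4× faster decay)
  n=3: λ₃ = 34.416π²/2.68² ≈ 47.292 (9× faster decay)
As t → ∞, higher modes decay exponentially faster. The n=1 mode dominates: v ~ c₁ sin(πx/2.68) e^{-λ₁t}.
Decay rate: λ₁ = 3.824π²/2.68² ≈ 5.255.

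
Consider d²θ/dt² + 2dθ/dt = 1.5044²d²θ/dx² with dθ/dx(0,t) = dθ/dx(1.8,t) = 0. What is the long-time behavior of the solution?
As t → ∞, θ → constant (steady state). Damping (γ=2) dissipates the nonconstant modes; with Neumann BCs the spatial average obeys M''+γM'=0 and tends to a finite limit.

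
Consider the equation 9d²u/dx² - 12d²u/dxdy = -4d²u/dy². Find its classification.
Rewriting in standard form: 9d²u/dx² - 12d²u/dxdy + 4d²u/dy² = 0. Parabolic. (A = 9, B = -12, C = 4 gives B² - 4AC = 0.)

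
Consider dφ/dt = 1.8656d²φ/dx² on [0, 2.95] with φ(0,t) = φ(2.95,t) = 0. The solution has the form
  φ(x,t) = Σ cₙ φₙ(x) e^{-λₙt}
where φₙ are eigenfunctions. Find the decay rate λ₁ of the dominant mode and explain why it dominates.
Eigenvalues: λₙ = 1.8656n²π²/2.95².
First three modes:
  n=1: λ₁ = 1.8656π²/2.95² ≈ 2.116
  n=2: λ₂ = 7.4624π²/2.95² ≈ 8.463 (4× faster decay)
  n=3: λ₃ = 16.7904π²/2.95² ≈ 19.042 (9× faster decay)
As t → ∞, higher modes decay exponentially faster. The n=1 mode dominates: φ ~ c₁ sin(πx/2.95) e^{-λ₁t}.
Decay rate: λ₁ = 1.8656π²/2.95² ≈ 2.116.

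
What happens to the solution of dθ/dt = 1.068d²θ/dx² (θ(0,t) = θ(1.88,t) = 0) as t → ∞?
θ → 0. Heat diffuses out through both boundaries.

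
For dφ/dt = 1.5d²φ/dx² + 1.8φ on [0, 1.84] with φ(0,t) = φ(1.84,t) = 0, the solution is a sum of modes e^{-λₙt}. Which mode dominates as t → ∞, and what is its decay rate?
Eigenvalues: λₙ = 1.5n²π²/1.84² - 1.8.
First three modes:
  n=1: λ₁ = 1.5π²/1.84² - 1.8 ≈ 2.573
  n=2: λ₂ = 6π²/1.84² - 1.8 ≈ 15.691
  n=3: λ₃ = 13.5π²/1.84² - 1.8 ≈ 37.555
Since 1.5π²/1.84² ≈ 4.373 > 1.8, all λₙ > 0.
The n=1 mode decays slowest → dominates as t → ∞.
Asymptotic: φ ~ c₁ sin(πx/1.84) e^{-λ₁t} with decay rate λ₁ ≈ 2.573.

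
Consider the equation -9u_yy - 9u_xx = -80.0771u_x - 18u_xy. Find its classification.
Rewriting in standard form: -9u_xx + 18u_xy - 9u_yy + 80.0771u_x = 0. Parabolic. (A = -9, B = 18, C = -9 gives B² - 4AC = 0.)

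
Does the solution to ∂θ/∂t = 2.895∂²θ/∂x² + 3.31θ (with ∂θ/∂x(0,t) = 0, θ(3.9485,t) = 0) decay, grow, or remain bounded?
θ grows unboundedly. Reaction dominates diffusion (r=3.31 > κπ²/(4L²)≈0.46); solution grows exponentially.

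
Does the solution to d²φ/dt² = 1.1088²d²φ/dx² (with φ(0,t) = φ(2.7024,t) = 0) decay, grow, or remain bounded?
φ oscillates (no decay). Energy is conserved; the solution oscillates indefinitely as standing waves.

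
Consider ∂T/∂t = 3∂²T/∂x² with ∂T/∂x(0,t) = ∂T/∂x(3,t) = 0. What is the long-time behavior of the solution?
As t → ∞, T → constant (steady state). Heat is conserved (no flux at boundaries); solution approaches the spatial average.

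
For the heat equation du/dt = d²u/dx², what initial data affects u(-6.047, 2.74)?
The entire real line. The heat equation has infinite propagation speed: any initial disturbance instantly affects all points (though exponentially small far away).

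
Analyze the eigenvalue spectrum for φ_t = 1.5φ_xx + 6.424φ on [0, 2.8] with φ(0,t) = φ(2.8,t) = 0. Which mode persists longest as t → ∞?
Eigenvalues: λₙ = 1.5n²π²/2.8² - 6.424.
First three modes:
  n=1: λ₁ = 1.5π²/2.8² - 6.424 ≈ -4.536
  n=2: λ₂ = 6π²/2.8² - 6.424 ≈ 1.129
  n=3: λ₃ = 13.5π²/2.8² - 6.424 ≈ 10.571
Since 1.5π²/2.8² ≈ 1.888 < 6.424, λ₁ < 0.
The n=1 mode grows fastest (−λₙ is largest for n=1) → dominates.
Asymptotic: φ ~ c₁ sin(πx/2.8) e^{4.536t} (exponential growth at rate −λ₁ ≈ 4.536).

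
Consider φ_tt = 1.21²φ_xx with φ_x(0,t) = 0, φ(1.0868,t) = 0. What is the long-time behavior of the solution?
As t → ∞, φ oscillates (no decay). Energy is conserved; the solution oscillates indefinitely as standing waves.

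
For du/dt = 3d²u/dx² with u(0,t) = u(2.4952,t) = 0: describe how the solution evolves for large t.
u → 0. Heat diffuses out through both boundaries.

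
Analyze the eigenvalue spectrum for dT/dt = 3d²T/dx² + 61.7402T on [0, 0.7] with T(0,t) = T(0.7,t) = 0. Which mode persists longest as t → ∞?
Eigenvalues: λₙ = 3n²π²/0.7² - 61.7402.
First three modes:
  n=1: λ₁ = 3π²/0.7² - 61.7402 ≈ -1.314
  n=2: λ₂ = 12π²/0.7² - 61.7402 ≈ 179.964
  n=3: λ₃ = 27π²/0.7² - 61.7402 ≈ 482.095
Since 3π²/0.7² ≈ 60.426 < 61.7402, λ₁ < 0.
The n=1 mode grows fastest (−λₙ is largest for n=1) → dominates.
Asymptotic: T ~ c₁ sin(πx/0.7) e^{1.314t} (exponential growth at rate −λ₁ ≈ 1.314).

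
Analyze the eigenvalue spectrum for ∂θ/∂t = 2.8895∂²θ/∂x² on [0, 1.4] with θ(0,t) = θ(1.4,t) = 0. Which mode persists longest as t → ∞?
Eigenvalues: λₙ = 2.8895n²π²/1.4².
First three modes:
  n=1: λ₁ = 2.8895π²/1.4² ≈ 14.55
  n=2: λ₂ = 11.558π²/1.4² ≈ 58.2 (4× faster decay)
  n=3: λ₃ = 26.0055π²/1.4² ≈ 130.951 (9× faster decay)
As t → ∞, higher modes decay exponentially faster. The n=1 mode dominates: θ ~ c₁ sin(πx/1.4) e^{-λ₁t}.
Decay rate: λ₁ = 2.8895π²/1.4² ≈ 14.55.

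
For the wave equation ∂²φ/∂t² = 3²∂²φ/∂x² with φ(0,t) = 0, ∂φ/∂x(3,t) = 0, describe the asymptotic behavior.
φ oscillates (no decay). Energy is conserved; the solution oscillates indefinitely as standing waves.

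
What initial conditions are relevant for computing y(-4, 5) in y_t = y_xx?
The entire real line. The heat equation has infinite propagation speed: any initial disturbance instantly affects all points (though exponentially small far away).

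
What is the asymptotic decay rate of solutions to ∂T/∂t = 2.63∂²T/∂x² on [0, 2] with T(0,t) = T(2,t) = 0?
Eigenvalues: λₙ = 2.63n²π²/2².
First three modes:
  n=1: λ₁ = 2.63π²/2² ≈ 6.489
  n=2: λ₂ = 10.52π²/2² ≈ 25.957 (4× faster decay)
  n=3: λ₃ = 23.67π²/2² ≈ 58.403 (9× faster decay)
As t → ∞, higher modes decay exponentially faster. The n=1 mode dominates: T ~ c₁ sin(πx/2) e^{-λ₁t}.
Decay rate: λ₁ = 2.63π²/2² ≈ 6.489.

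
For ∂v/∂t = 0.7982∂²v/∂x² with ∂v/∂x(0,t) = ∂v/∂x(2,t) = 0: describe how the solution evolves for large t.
v → constant (steady state). Heat is conserved (no flux at boundaries); solution approaches the spatial average.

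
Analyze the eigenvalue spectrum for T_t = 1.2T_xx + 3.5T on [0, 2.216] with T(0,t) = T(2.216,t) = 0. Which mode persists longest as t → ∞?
Eigenvalues: λₙ = 1.2n²π²/2.216² - 3.5.
First three modes:
  n=1: λ₁ = 1.2π²/2.216² - 3.5 ≈ -1.088
  n=2: λ₂ = 4.8π²/2.216² - 3.5 ≈ 6.147
  n=3: λ₃ = 10.8π²/2.216² - 3.5 ≈ 18.206
Since 1.2π²/2.216² ≈ 2.412 < 3.5, λ₁ < 0.
The n=1 mode grows fastest (−λₙ is largest for n=1) → dominates.
Asymptotic: T ~ c₁ sin(πx/2.216) e^{1.088t} (exponential growth at rate −λ₁ ≈ 1.088).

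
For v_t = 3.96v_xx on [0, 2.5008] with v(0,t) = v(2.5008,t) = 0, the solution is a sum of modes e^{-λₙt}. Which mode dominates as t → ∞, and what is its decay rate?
Eigenvalues: λₙ = 3.96n²π²/2.5008².
First three modes:
  n=1: λ₁ = 3.96π²/2.5008² ≈ 6.249
  n=2: λ₂ = 15.84π²/2.5008² ≈ 24.998 (4× faster decay)
  n=3: λ₃ = 35.64π²/2.5008² ≈ 56.244 (9× faster decay)
As t → ∞, higher modes decay exponentially faster. The n=1 mode dominates: v ~ c₁ sin(πx/2.5008) e^{-λ₁t}.
Decay rate: λ₁ = 3.96π²/2.5008² ≈ 6.249.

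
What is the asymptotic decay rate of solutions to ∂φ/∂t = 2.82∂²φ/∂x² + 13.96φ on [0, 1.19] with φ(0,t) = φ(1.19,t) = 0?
Eigenvalues: λₙ = 2.82n²π²/1.19² - 13.96.
First three modes:
  n=1: λ₁ = 2.82π²/1.19² - 13.96 ≈ 5.694
  n=2: λ₂ = 11.28π²/1.19² - 13.96 ≈ 64.657
  n=3: λ₃ = 25.38π²/1.19² - 13.96 ≈ 162.928
Since 2.82π²/1.19² ≈ 19.654 > 13.96, all λₙ > 0.
The n=1 mode decays slowest → dominates as t → ∞.
Asymptotic: φ ~ c₁ sin(πx/1.19) e^{-λ₁t} with decay rate λ₁ ≈ 5.694.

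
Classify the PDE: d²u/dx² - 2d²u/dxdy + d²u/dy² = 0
A = 1, B = -2, C = 1. Discriminant B² - 4AC = 0. Since 0 = 0, parabolic.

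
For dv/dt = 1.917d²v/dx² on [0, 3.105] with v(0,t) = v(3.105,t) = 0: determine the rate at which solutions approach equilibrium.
Eigenvalues: λₙ = 1.917n²π²/3.105².
First three modes:
  n=1: λ₁ = 1.917π²/3.105² ≈ 1.962
  n=2: λ₂ = 7.668π²/3.105² ≈ 7.85 (4× faster decay)
  n=3: λ₃ = 17.253π²/3.105² ≈ 17.662 (9× faster decay)
As t → ∞, higher modes decay exponentially faster. The n=1 mode dominates: v ~ c₁ sin(πx/3.105) e^{-λ₁t}.
Decay rate: λ₁ = 1.917π²/3.105² ≈ 1.962.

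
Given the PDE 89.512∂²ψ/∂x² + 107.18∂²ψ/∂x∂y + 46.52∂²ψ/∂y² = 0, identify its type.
The second-order coefficients are A = 89.512, B = 107.18, C = 46.52. Since B² - 4AC = -5168.84056 < 0, this is an elliptic PDE.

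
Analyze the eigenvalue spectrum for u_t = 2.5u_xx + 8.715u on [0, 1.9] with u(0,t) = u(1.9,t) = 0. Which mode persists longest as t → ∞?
Eigenvalues: λₙ = 2.5n²π²/1.9² - 8.715.
First three modes:
  n=1: λ₁ = 2.5π²/1.9² - 8.715 ≈ -1.88
  n=2: λ₂ = 10π²/1.9² - 8.715 ≈ 18.625
  n=3: λ₃ = 22.5π²/1.9² - 8.715 ≈ 52.799
Since 2.5π²/1.9² ≈ 6.835 < 8.715, λ₁ < 0.
The n=1 mode grows fastest (−λₙ is largest for n=1) → dominates.
Asymptotic: u ~ c₁ sin(πx/1.9) e^{1.88t} (exponential growth at rate −λ₁ ≈ 1.88).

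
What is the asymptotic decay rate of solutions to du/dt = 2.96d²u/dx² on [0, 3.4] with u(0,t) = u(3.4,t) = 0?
Eigenvalues: λₙ = 2.96n²π²/3.4².
First three modes:
  n=1: λ₁ = 2.96π²/3.4² ≈ 2.527
  n=2: λ₂ = 11.84π²/3.4² ≈ 10.109 (4× faster decay)
  n=3: λ₃ = 26.64π²/3.4² ≈ 22.744 (9× faster decay)
As t → ∞, higher modes decay exponentially faster. The n=1 mode dominates: u ~ c₁ sin(πx/3.4) e^{-λ₁t}.
Decay rate: λ₁ = 2.96π²/3.4² ≈ 2.527.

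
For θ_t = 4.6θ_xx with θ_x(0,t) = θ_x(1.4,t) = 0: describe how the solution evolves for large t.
θ → constant (steady state). Heat is conserved (no flux at boundaries); solution approaches the spatial average.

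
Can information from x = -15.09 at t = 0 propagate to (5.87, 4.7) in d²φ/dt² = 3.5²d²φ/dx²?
No. The domain of dependence is [-10.58, 22.32], and -15.09 is outside this interval.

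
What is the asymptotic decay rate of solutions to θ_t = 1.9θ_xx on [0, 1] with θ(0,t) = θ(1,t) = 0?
Eigenvalues: λₙ = 1.9n²π².
First three modes:
  n=1: λ₁ = 1.9π² ≈ 18.752
  n=2: λ₂ = 7.6π² ≈ 75.009 (4× faster decay)
  n=3: λ₃ = 17.1π² ≈ 168.77 (9× faster decay)
As t → ∞, higher modes decay exponentially faster. The n=1 mode dominates: θ ~ c₁ sin(πx) e^{-λ₁t}.
Decay rate: λ₁ = 1.9π² ≈ 18.752.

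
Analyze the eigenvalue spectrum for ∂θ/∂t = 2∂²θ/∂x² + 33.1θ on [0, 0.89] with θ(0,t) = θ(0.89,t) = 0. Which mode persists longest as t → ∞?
Eigenvalues: λₙ = 2n²π²/0.89² - 33.1.
First three modes:
  n=1: λ₁ = 2π²/0.89² - 33.1 ≈ -8.18
  n=2: λ₂ = 8π²/0.89² - 33.1 ≈ 66.58
  n=3: λ₃ = 18π²/0.89² - 33.1 ≈ 191.181
Since 2π²/0.89² ≈ 24.92 < 33.1, λ₁ < 0.
The n=1 mode grows fastest (−λₙ is largest for n=1) → dominates.
Asymptotic: θ ~ c₁ sin(πx/0.89) e^{8.18t} (exponential growth at rate −λ₁ ≈ 8.18).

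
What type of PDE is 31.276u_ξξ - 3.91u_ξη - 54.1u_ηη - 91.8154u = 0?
With A = 31.276, B = -3.91, C = -54.1, the discriminant is 6783.4145. This is a hyperbolic PDE.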